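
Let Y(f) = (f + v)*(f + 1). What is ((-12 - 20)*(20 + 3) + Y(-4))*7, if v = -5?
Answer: -4963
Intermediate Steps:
Y(f) = (1 + f)*(-5 + f) (Y(f) = (f - 5)*(f + 1) = (-5 + f)*(1 + f) = (1 + f)*(-5 + f))
((-12 - 20)*(20 + 3) + Y(-4))*7 = ((-12 - 20)*(20 + 3) + (-5 + (-4)² - 4*(-4)))*7 = (-32*23 + (-5 + 16 + 16))*7 = (-736 + 27)*7 = -709*7 = -4963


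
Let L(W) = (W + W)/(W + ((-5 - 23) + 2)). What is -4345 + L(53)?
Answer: -117209/27 ≈ -4341.1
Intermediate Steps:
L(W) = 2*W/(-26 + W) (L(W) = (2*W)/(W + (-28 + 2)) = (2*W)/(W - 26) = (2*W)/(-26 + W) = 2*W/(-26 + W))
-4345 + L(53) = -4345 + 2*53/(-26 + 53) = -4345 + 2*53/27 = -4345 + 2*53*(1/27) = -4345 + 106/27 = -117209/27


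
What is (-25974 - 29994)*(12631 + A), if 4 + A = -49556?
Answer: 2066842272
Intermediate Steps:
A = -49560 (A = -4 - 49556 = -49560)
(-25974 - 29994)*(12631 + A) = (-25974 - 29994)*(12631 - 49560) = -55968*(-36929) = 2066842272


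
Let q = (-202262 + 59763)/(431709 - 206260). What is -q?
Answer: 20357/32207 ≈ 0.63207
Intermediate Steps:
q = -20357/32207 (q = -142499/225449 = -142499*1/225449 = -20357/32207 ≈ -0.63207)
-q = -1*(-20357/32207) = 20357/32207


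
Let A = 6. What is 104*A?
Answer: 624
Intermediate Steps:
104*A = 104*6 = 624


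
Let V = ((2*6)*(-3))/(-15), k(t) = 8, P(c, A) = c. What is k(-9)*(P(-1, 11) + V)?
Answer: 56/5 ≈ 11.200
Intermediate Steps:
V = 12/5 (V = (12*(-3))*(-1/15) = -36*(-1/15) = 12/5 ≈ 2.4000)
k(-9)*(P(-1, 11) + V) = 8*(-1 + 12/5) = 8*(7/5) = 56/5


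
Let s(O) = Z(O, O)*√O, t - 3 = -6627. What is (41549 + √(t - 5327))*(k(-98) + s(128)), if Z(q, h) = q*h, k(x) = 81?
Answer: (81 + 131072*√2)*(41549 + I*√11951) ≈ 7.705e+9 + 2.0273e+7*I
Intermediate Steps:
t = -6624 (t = 3 - 6627 = -6624)
Z(q, h) = h*q
s(O) = O^(5/2) (s(O) = (O*O)*√O = O²*√O = O^(5/2))
(41549 + √(t - 5327))*(k(-98) + s(128)) = (41549 + √(-6624 - 5327))*(81 + 128^(5/2)) = (41549 + √(-11951))*(81 + 131072*√2) = (41549 + I*√11951)*(81 + 131072*√2) = (81 + 131072*√2)*(41549 + I*√11951)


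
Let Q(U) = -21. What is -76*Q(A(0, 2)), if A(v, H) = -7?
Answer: 1596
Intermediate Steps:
-76*Q(A(0, 2)) = -76*(-21) = 1596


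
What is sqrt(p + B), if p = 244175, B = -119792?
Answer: sqrt(124383) ≈ 352.68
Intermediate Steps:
sqrt(p + B) = sqrt(244175 - 119792) = sqrt(124383)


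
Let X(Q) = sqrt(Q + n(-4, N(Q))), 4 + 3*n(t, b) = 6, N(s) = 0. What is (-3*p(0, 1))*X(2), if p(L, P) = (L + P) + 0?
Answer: -2*sqrt(6) ≈ -4.8990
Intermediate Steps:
n(t, b) = 2/3 (n(t, b) = -4/3 + (1/3)*6 = -4/3 + 2 = 2/3)
p(L, P) = L + P
X(Q) = sqrt(2/3 + Q) (X(Q) = sqrt(Q + 2/3) = sqrt(2/3 + Q))
(-3*p(0, 1))*X(2) = (-3*(0 + 1))*(sqrt(6 + 9*2)/3) = (-3*1)*(sqrt(6 + 18)/3) = -sqrt(24) = -2*sqrt(6)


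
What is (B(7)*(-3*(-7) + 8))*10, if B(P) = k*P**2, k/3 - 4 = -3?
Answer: 42630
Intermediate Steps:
k = 3 (k = 12 + 3*(-3) = 12 - 9 = 3)
B(P) = 3*P**2
(B(7)*(-3*(-7) + 8))*10 = ((3*7**2)*(-3*(-7) + 8))*10 = ((3*49)*(21 + 8))*10 = (147*29)*10 = 4263*10 = 42630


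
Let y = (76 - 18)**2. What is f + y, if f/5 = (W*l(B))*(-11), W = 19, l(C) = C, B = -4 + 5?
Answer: 2319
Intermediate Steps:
B = 1
f = -1045 (f = 5*((19*1)*(-11)) = 5*(19*(-11)) = 5*(-209) = -1045)
y = 3364 (y = 58**2 = 3364)
f + y = -1045 + 3364 = 2319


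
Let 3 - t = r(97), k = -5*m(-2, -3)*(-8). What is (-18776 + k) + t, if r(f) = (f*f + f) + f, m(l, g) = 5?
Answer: -28176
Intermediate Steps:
k = 200 (k = -5*5*(-8) = -25*(-8) = 200)
r(f) = f² + 2*f (r(f) = (f² + f) + f = (f + f²) + f = f² + 2*f)
t = -9600 (t = 3 - 97*(2 + 97) = 3 - 97*99 = 3 - 1*9603 = 3 - 9603 = -9600)
(-18776 + k) + t = (-18776 + 200) - 9600 = -18576 - 9600 = -28176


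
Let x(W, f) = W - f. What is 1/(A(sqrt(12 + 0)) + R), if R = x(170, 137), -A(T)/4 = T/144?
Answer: 3564/117611 + 6*sqrt(3)/117611 ≈ 0.030392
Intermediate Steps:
A(T) = -T/36 (A(T) = -4*T/144 = -T/36)
R = 33 (R = 170 - 1*137 = 170 - 137 = 33)
1/(A(sqrt(12 + 0)) + R) = 1/(-sqrt(12 + 0)/36 + 33) = 1/(-sqrt(3)/18 + 33) = 1/(33 - sqrt(3)/18)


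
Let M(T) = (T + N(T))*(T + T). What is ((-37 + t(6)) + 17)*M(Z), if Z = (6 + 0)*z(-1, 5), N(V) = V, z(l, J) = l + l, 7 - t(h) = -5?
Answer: -4608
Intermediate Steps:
t(h) = 12 (t(h) = 7 - 1*(-5) = 7 + 5 = 12)
z(l, J) = 2*l
Z = -12 (Z = (6 + 0)*(2*(-1)) = 6*(-2) = -12)
M(T) = 4*T² (M(T) = (T + T)*(T + T) = (2*T)*(2*T) = 4*T²)
((-37 + t(6)) + 17)*M(Z) = ((-37 + 12) + 17)*(4*(-12)²) = (-25 + 17)*(4*144) = -8*576 = -4608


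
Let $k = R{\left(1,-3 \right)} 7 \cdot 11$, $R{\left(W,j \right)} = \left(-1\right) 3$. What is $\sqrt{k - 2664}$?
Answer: $i \sqrt{2895} \approx 53.805 i$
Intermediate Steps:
$R{\left(W,j \right)} = -3$
$k = -231$ ($k = \left(-3\right) 7 \cdot 11 = \left(-21\right) 11 = -231$)
$\sqrt{k - 2664} = \sqrt{-231 - 2664} = \sqrt{-2895} = i \sqrt{2895}$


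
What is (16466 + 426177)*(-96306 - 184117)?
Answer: -124127277989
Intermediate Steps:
(16466 + 426177)*(-96306 - 184117) = 442643*(-280423) = -124127277989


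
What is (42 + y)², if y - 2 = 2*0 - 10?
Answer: 1156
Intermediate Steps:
y = -8 (y = 2 + (2*0 - 10) = 2 + (0 - 10) = 2 - 10 = -8)
(42 + y)² = (42 - 8)² = 34² = 1156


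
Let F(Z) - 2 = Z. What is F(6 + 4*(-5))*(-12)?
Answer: 144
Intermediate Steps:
F(Z) = 2 + Z
F(6 + 4*(-5))*(-12) = (2 + (6 + 4*(-5)))*(-12) = (2 + (6 - 20))*(-12) = (2 - 14)*(-12) = -12*(-12) = 144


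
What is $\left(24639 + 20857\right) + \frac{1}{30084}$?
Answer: $\frac{1368701665}{30084} \approx 45496.0$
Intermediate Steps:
$\left(24639 + 20857\right) + \frac{1}{30084} = 45496 + \frac{1}{30084} = \frac{1368701665}{30084}$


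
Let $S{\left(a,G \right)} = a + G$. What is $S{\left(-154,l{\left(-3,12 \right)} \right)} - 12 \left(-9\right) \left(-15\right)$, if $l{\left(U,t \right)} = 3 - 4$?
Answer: $-1775$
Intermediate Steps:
$l{\left(U,t \right)} = -1$ ($l{\left(U,t \right)} = 3 - 4 = -1$)
$S{\left(a,G \right)} = G + a$
$S{\left(-154,l{\left(-3,12 \right)} \right)} - 12 \left(-9\right) \left(-15\right) = \left(-1 - 154\right) - 12 \left(-9\right) \left(-15\right) = -155 - \left(-108\right) \left(-15\right) = -155 - 1620 = -1775$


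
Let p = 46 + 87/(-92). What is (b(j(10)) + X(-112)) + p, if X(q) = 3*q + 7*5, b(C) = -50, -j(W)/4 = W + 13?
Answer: -28147/92 ≈ -305.95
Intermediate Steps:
j(W) = -52 - 4*W (j(W) = -4*(W + 13) = -4*(13 + W) = -52 - 4*W)
p = 4145/92 (p = 46 + 87*(-1/92) = 46 - 87/92 = 4145/92 ≈ 45.054)
X(q) = 35 + 3*q (X(q) = 3*q + 35 = 35 + 3*q)
(b(j(10)) + X(-112)) + p = (-50 + (35 + 3*(-112))) + 4145/92 = (-50 + (35 - 336)) + 4145/92 = (-50 - 301) + 4145/92 = -351 + 4145/92 = -28147/92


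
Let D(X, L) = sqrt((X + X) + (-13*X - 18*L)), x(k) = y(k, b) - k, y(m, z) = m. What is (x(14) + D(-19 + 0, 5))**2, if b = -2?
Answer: 119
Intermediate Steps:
x(k) = 0 (x(k) = k - k = 0)
D(X, L) = sqrt(-18*L - 11*X) (D(X, L) = sqrt(2*X + (-18*L - 13*X)) = sqrt(-18*L - 11*X))
(x(14) + D(-19 + 0, 5))**2 = (0 + sqrt(-18*5 - 11*(-19 + 0)))**2 = (0 + sqrt(-90 - 11*(-19)))**2 = (0 + sqrt(-90 + 209))**2 = (0 + sqrt(119))**2 = (sqrt(119))**2 = 119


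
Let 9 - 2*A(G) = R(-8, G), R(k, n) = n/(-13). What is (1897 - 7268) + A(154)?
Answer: -139375/26 ≈ -5360.6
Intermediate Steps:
R(k, n) = -n/13 (R(k, n) = n*(-1/13) = -n/13)
A(G) = 9/2 + G/26 (A(G) = 9/2 - (-1)*G/26 = 9/2 + G/26)
(1897 - 7268) + A(154) = (1897 - 7268) + (9/2 + (1/26)*154) = -5371 + (9/2 + 77/13) = -5371 + 271/26 = -139375/26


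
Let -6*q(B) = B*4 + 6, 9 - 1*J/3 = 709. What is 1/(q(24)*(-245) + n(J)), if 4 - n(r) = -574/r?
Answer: 150/625309 ≈ 0.00023988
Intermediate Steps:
J = -2100 (J = 27 - 3*709 = 27 - 2127 = -2100)
q(B) = -1 - 2*B/3 (q(B) = -(B*4 + 6)/6 = -(4*B + 6)/6 = -(6 + 4*B)/6 = -1 - 2*B/3)
n(r) = 4 + 574/r (n(r) = 4 - (-574)/r = 4 + 574/r)
1/(q(24)*(-245) + n(J)) = 1/((-1 - ⅔*24)*(-245) + (4 + 574/(-2100))) = 1/((-1 - 16)*(-245) + (4 + 574*(-1/2100))) = 1/(-17*(-245) + (4 - 41/150)) = 1/(4165 + 559/150) = 1/(625309/150) = 150/625309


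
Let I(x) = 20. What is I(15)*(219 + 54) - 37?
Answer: 5423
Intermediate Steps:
I(15)*(219 + 54) - 37 = 20*(219 + 54) - 37 = 20*273 - 37 = 5460 - 37 = 5423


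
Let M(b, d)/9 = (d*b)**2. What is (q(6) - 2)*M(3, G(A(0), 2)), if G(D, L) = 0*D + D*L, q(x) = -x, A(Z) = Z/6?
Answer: 0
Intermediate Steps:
A(Z) = Z/6 (A(Z) = Z*(1/6) = Z/6)
G(D, L) = D*L (G(D, L) = 0 + D*L = D*L)
M(b, d) = 9*b**2*d**2 (M(b, d) = 9*(d*b)**2 = 9*(b*d)**2 = 9*(b**2*d**2) = 9*b**2*d**2)
(q(6) - 2)*M(3, G(A(0), 2)) = (-1*6 - 2)*(9*3**2*(((1/6)*0)*2)**2) = (-6 - 2)*(9*9*(0*2)**2) = -72*9*0**2 = -72*9*0 = -8*0 = 0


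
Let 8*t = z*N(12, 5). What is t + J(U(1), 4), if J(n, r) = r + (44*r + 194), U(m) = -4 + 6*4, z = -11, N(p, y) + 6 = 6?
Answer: 374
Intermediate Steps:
N(p, y) = 0 (N(p, y) = -6 + 6 = 0)
U(m) = 20 (U(m) = -4 + 24 = 20)
J(n, r) = 194 + 45*r (J(n, r) = r + (194 + 44*r) = 194 + 45*r)
t = 0 (t = (-11*0)/8 = (⅛)*0 = 0)
t + J(U(1), 4) = 0 + (194 + 45*4) = 0 + (194 + 180) = 0 + 374 = 374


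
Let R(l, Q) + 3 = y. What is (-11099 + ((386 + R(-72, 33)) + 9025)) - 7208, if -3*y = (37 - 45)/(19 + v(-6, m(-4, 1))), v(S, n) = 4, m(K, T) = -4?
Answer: -614023/69 ≈ -8898.9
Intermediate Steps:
y = 8/69 (y = -(37 - 45)/(3*(19 + 4)) = -(-8)/(3*23) = -⅓*(-8/23) = 8/69 ≈ 0.11594)
R(l, Q) = -199/69 (R(l, Q) = -3 + 8/69 = -199/69)
(-11099 + ((386 + R(-72, 33)) + 9025)) - 7208 = (-11099 + ((386 - 199/69) + 9025)) - 7208 = (-11099 + (26435/69 + 9025)) - 7208 = (-11099 + 649160/69) - 7208 = -116671/69 - 7208 = -614023/69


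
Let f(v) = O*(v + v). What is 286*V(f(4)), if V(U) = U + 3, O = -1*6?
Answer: -12870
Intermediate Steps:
O = -6
f(v) = -12*v (f(v) = -6*(v + v) = -12*v)
V(U) = 3 + U
286*V(f(4)) = 286*(3 - 12*4) = 286*(3 - 48) = 286*(-45) = -12870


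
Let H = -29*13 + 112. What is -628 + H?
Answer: -893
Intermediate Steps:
H = -265 (H = -377 + 112 = -265)
-628 + H = -628 - 265 = -893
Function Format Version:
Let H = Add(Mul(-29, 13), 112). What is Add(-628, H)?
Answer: -893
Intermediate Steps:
H = -265 (H = Add(-377, 112) = -265)
Add(-628, H) = Add(-628, -265) = -893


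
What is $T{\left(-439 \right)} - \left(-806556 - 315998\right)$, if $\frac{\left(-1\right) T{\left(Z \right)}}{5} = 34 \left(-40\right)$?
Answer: $1129354$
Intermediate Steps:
$T{\left(Z \right)} = 6800$ ($T{\left(Z \right)} = - 5 \cdot 34 \left(-40\right) = \left(-5\right) \left(-1360\right) = 6800$)
$T{\left(-439 \right)} - \left(-806556 - 315998\right) = 6800 - \left(-806556 - 315998\right) = 6800 - -1122554 = 6800 + 1122554 = 1129354$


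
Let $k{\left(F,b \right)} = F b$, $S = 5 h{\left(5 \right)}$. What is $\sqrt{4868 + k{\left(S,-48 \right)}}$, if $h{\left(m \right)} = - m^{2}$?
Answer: $2 \sqrt{2717} \approx 104.25$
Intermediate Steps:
$S = -125$ ($S = 5 \left(- 5^{2}\right) = 5 \left(\left(-1\right) 25\right) = 5 \left(-25\right) = -125$)
$\sqrt{4868 + k{\left(S,-48 \right)}} = \sqrt{4868 - -6000} = \sqrt{4868 + 6000} = \sqrt{10868} = 2 \sqrt{2717}$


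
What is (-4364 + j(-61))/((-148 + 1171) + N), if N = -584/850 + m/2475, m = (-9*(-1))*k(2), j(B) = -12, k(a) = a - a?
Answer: -1859800/434483 ≈ -4.2805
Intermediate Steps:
k(a) = 0
m = 0 (m = -9*(-1)*0 = 9*0 = 0)
N = -292/425 (N = -584/850 + 0/2475 = -584*1/850 + 0*(1/2475) = -292/425 + 0 = -292/425 ≈ -0.68706)
(-4364 + j(-61))/((-148 + 1171) + N) = (-4364 - 12)/((-148 + 1171) - 292/425) = -4376/(1023 - 292/425) = -4376/434483/425 = -4376*425/434483 = -1859800/434483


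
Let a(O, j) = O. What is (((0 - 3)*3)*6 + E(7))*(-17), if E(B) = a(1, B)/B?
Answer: 6409/7 ≈ 915.57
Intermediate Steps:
E(B) = 1/B
(((0 - 3)*3)*6 + E(7))*(-17) = (((0 - 3)*3)*6 + 1/7)*(-17) = (-3*3*6 + 1/7)*(-17) = (-9*6 + 1/7)*(-17) = (-54 + 1/7)*(-17) = -377/7*(-17) = 6409/7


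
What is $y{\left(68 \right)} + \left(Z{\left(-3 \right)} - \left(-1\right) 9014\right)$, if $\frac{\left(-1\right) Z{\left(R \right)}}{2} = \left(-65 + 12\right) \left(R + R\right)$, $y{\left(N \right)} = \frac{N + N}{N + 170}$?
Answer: $\frac{58650}{7} \approx 8378.6$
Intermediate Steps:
$y{\left(N \right)} = \frac{2 N}{170 + N}$
$Z{\left(R \right)} = 212 R$ ($Z{\left(R \right)} = - 2 \left(-65 + 12\right) \left(R + R\right) = - 2 \left(- 53 \cdot 2 R\right) = - 2 \left(- 106 R\right) = 212 R$)
$y{\left(68 \right)} + \left(Z{\left(-3 \right)} - \left(-1\right) 9014\right) = 2 \cdot 68 \frac{1}{170 + 68} + \left(212 \left(-3\right) - \left(-1\right) 9014\right) = 2 \cdot 68 \cdot \frac{1}{238} - -8378 = 2 \cdot 68 \cdot \frac{1}{238} + \left(-636 + 9014\right) = \frac{4}{7} + 8378 = \frac{58650}{7}$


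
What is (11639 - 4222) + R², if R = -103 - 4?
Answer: 18866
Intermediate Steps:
R = -107
(11639 - 4222) + R² = (11639 - 4222) + (-107)² = 7417 + 11449 = 18866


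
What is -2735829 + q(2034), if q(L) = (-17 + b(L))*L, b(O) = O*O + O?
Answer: 8416342053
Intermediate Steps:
b(O) = O + O**2 (b(O) = O**2 + O = O + O**2)
q(L) = L*(-17 + L*(1 + L)) (q(L) = (-17 + L*(1 + L))*L = L*(-17 + L*(1 + L)))
-2735829 + q(2034) = -2735829 + 2034*(-17 + 2034*(1 + 2034)) = -2735829 + 2034*(-17 + 2034*2035) = -2735829 + 2034*(-17 + 4139190) = -2735829 + 2034*4139173 = -2735829 + 8419077882 = 8416342053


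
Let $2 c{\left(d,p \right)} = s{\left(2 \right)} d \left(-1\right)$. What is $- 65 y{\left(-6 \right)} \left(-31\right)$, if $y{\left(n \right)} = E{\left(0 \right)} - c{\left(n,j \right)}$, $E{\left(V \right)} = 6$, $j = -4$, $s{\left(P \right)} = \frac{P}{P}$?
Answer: $6045$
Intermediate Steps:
$s{\left(P \right)} = 1$
$c{\left(d,p \right)} = - \frac{d}{2}$ ($c{\left(d,p \right)} = \frac{1 d \left(-1\right)}{2} = \frac{d \left(-1\right)}{2} = \frac{\left(-1\right) d}{2} = - \frac{d}{2}$)
$y{\left(n \right)} = 6 + \frac{n}{2}$ ($y{\left(n \right)} = 6 - - \frac{n}{2} = 6 + \frac{n}{2}$)
$- 65 y{\left(-6 \right)} \left(-31\right) = - 65 \left(6 + \frac{1}{2} \left(-6\right)\right) \left(-31\right) = - 65 \left(6 - 3\right) \left(-31\right) = \left(-65\right) 3 \left(-31\right) = \left(-195\right) \left(-31\right) = 6045$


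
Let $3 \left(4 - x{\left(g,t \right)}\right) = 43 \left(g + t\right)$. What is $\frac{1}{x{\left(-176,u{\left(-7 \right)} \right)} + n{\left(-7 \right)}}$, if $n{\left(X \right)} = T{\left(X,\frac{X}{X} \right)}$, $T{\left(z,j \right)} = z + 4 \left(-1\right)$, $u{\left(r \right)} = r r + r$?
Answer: $\frac{3}{5741} \approx 0.00052256$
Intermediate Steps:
$u{\left(r \right)} = r + r^{2}$ ($u{\left(r \right)} = r^{2} + r = r + r^{2}$)
$T{\left(z,j \right)} = -4 + z$ ($T{\left(z,j \right)} = z - 4 = -4 + z$)
$x{\left(g,t \right)} = 4 - \frac{43 g}{3} - \frac{43 t}{3}$ ($x{\left(g,t \right)} = 4 - \frac{43 \left(g + t\right)}{3} = 4 - \frac{43 g + 43 t}{3} = 4 - \left(\frac{43 g}{3} + \frac{43 t}{3}\right) = 4 - \frac{43 g}{3} - \frac{43 t}{3}$)
$n{\left(X \right)} = -4 + X$
$\frac{1}{x{\left(-176,u{\left(-7 \right)} \right)} + n{\left(-7 \right)}} = \frac{1}{\left(4 - - \frac{7568}{3} - \frac{43 \left(- 7 \left(1 - 7\right)\right)}{3}\right) - 11} = \frac{1}{\left(4 + \frac{7568}{3} - \frac{43 \left(\left(-7\right) \left(-6\right)\right)}{3}\right) - 11} = \frac{1}{\left(4 + \frac{7568}{3} - 602\right) - 11} = \frac{1}{\frac{5774}{3} - 11} = \frac{1}{\frac{5741}{3}} = \frac{3}{5741}$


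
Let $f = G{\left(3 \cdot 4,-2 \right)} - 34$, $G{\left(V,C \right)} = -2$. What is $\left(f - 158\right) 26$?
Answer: $-5044$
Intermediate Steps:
$f = -36$ ($f = -2 - 34 = -36$)
$\left(f - 158\right) 26 = \left(-36 - 158\right) 26 = \left(-194\right) 26 = -5044$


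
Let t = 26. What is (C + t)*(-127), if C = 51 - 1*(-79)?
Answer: -19812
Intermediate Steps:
C = 130 (C = 51 + 79 = 130)
(C + t)*(-127) = (130 + 26)*(-127) = 156*(-127) = -19812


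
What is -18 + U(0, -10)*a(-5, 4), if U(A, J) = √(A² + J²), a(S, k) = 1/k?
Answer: -31/2 ≈ -15.500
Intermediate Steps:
-18 + U(0, -10)*a(-5, 4) = -18 + √(0² + (-10)²)/4 = -18 + √(0 + 100)*(¼) = -18 + √100*(¼) = -18 + 10*(¼) = -18 + 5/2 = -31/2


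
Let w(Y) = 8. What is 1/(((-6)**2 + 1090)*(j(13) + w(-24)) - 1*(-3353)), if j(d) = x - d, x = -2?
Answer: -1/4529 ≈ -0.00022080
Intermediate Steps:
j(d) = -2 - d
1/(((-6)**2 + 1090)*(j(13) + w(-24)) - 1*(-3353)) = 1/(((-6)**2 + 1090)*((-2 - 1*13) + 8) - 1*(-3353)) = 1/((36 + 1090)*((-2 - 13) + 8) + 3353) = 1/(1126*(-15 + 8) + 3353) = 1/(1126*(-7) + 3353) = 1/(-7882 + 3353) = 1/(-4529) = -1/4529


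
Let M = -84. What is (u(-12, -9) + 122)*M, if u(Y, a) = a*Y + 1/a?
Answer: -57932/3 ≈ -19311.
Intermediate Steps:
u(Y, a) = 1/a + Y*a (u(Y, a) = Y*a + 1/a = 1/a + Y*a)
(u(-12, -9) + 122)*M = ((1/(-9) - 12*(-9)) + 122)*(-84) = ((-⅑ + 108) + 122)*(-84) = (971/9 + 122)*(-84) = (2069/9)*(-84) = -57932/3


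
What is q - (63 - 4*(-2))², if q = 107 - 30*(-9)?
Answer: -4664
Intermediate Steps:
q = 377 (q = 107 + 270 = 377)
q - (63 - 4*(-2))² = 377 - (63 - 4*(-2))² = 377 - (63 + 8)² = 377 - 1*71² = 377 - 1*5041 = 377 - 5041 = -4664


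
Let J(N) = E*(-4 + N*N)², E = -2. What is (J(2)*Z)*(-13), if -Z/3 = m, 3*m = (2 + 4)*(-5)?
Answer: 0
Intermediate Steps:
m = -10 (m = ((2 + 4)*(-5))/3 = (6*(-5))/3 = (⅓)*(-30) = -10)
Z = 30 (Z = -3*(-10) = 30)
J(N) = -2*(-4 + N²)² (J(N) = -2*(-4 + N*N)² = -2*(-4 + N²)²)
(J(2)*Z)*(-13) = (-2*(-4 + 2²)²*30)*(-13) = (-2*(-4 + 4)²*30)*(-13) = (-2*0²*30)*(-13) = (-2*0*30)*(-13) = (0*30)*(-13) = 0*(-13) = 0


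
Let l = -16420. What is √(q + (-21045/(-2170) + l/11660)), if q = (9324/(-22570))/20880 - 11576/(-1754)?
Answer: √229433407992019910169643306/3925416200860 ≈ 3.8587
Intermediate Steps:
q = 2047788261/310282600 (q = (9324*(-1/22570))*(1/20880) - 11576*(-1/1754) = -126/305*1/20880 + 5788/877 = -7/353800 + 5788/877 = 2047788261/310282600 ≈ 6.5998)
√(q + (-21045/(-2170) + l/11660)) = √(2047788261/310282600 + (-21045/(-2170) - 16420/11660)) = √(2047788261/310282600 + (-21045*(-1/2170) - 16420*1/11660)) = √(2047788261/310282600 + (4209/434 - 821/583)) = √(2047788261/310282600 + 2097533/253022) = √(584481737100271/39254162008600) = √229433407992019910169643306/3925416200860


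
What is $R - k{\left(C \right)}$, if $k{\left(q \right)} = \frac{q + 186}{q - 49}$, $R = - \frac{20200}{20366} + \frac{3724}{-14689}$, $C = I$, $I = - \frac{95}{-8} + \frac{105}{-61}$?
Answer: $\frac{10786745830757}{2835551795259} \approx 3.8041$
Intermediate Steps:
$I = \frac{4955}{488}$ ($I = \left(-95\right) \left(- \frac{1}{8}\right) + 105 \left(- \frac{1}{61}\right) = \frac{95}{8} - \frac{105}{61} = \frac{4955}{488} \approx 10.154$)
$C = \frac{4955}{488} \approx 10.154$
$R = - \frac{186280392}{149578087}$ ($R = \left(-20200\right) \frac{1}{20366} + 3724 \left(- \frac{1}{14689}\right) = - \frac{10100}{10183} - \frac{3724}{14689} = - \frac{186280392}{149578087} \approx -1.2454$)
$k{\left(q \right)} = \frac{186 + q}{-49 + q}$
$R - k{\left(C \right)} = - \frac{186280392}{149578087} - \frac{186 + \frac{4955}{488}}{-49 + \frac{4955}{488}} = - \frac{186280392}{149578087} - \frac{1}{- \frac{18957}{488}} \cdot \frac{95723}{488} = - \frac{186280392}{149578087} - \left(- \frac{488}{18957}\right) \frac{95723}{488} = - \frac{186280392}{149578087} - - \frac{95723}{18957} = - \frac{186280392}{149578087} + \frac{95723}{18957} = \frac{10786745830757}{2835551795259}$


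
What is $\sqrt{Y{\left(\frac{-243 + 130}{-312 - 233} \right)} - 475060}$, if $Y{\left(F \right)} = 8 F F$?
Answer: $\frac{2 i \sqrt{35276148587}}{545} \approx 689.25 i$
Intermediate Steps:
$Y{\left(F \right)} = 8 F^{2}$
$\sqrt{Y{\left(\frac{-243 + 130}{-312 - 233} \right)} - 475060} = \sqrt{8 \left(\frac{-243 + 130}{-312 - 233}\right)^{2} - 475060} = \sqrt{8 \left(- \frac{113}{-545}\right)^{2} - 475060} = \sqrt{8 \left(\left(-113\right) \left(- \frac{1}{545}\right)\right)^{2} - 475060} = \sqrt{8 \left(\frac{113}{545}\right)^{2} - 475060} = \sqrt{8 \cdot \frac{12769}{297025} - 475060} = \sqrt{\frac{102152}{297025} - 475060} = \sqrt{- \frac{141104594348}{297025}} = \frac{2 i \sqrt{35276148587}}{545}$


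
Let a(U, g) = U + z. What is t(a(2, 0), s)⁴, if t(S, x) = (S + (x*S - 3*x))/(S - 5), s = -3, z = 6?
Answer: 2401/81 ≈ 29.642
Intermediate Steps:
a(U, g) = 6 + U (a(U, g) = U + 6 = 6 + U)
t(S, x) = (S - 3*x + S*x)/(-5 + S) (t(S, x) = (S + (S*x - 3*x))/(-5 + S) = (S + (-3*x + S*x))/(-5 + S) = (S - 3*x + S*x)/(-5 + S))
t(a(2, 0), s)⁴ = (((6 + 2) - 3*(-3) + (6 + 2)*(-3))/(-5 + (6 + 2)))⁴ = ((8 + 9 + 8*(-3))/(-5 + 8))⁴ = ((8 + 9 - 24)/3)⁴ = ((⅓)*(-7))⁴ = (-7/3)⁴ = 2401/81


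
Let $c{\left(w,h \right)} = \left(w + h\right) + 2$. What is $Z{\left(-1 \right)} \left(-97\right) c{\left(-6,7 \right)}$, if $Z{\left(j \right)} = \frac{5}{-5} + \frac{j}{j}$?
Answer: $0$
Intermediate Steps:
$Z{\left(j \right)} = 0$ ($Z{\left(j \right)} = 5 \left(- \frac{1}{5}\right) + 1 = -1 + 1 = 0$)
$c{\left(w,h \right)} = 2 + h + w$ ($c{\left(w,h \right)} = \left(h + w\right) + 2 = 2 + h + w$)
$Z{\left(-1 \right)} \left(-97\right) c{\left(-6,7 \right)} = 0 \left(-97\right) \left(2 + 7 - 6\right) = 0 \cdot 3 = 0$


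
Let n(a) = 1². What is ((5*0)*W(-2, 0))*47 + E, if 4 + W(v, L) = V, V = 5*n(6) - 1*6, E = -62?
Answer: -62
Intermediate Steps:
n(a) = 1
V = -1 (V = 5*1 - 1*6 = 5 - 6 = -1)
W(v, L) = -5 (W(v, L) = -4 - 1 = -5)
((5*0)*W(-2, 0))*47 + E = ((5*0)*(-5))*47 - 62 = (0*(-5))*47 - 62 = 0*47 - 62 = 0 - 62 = -62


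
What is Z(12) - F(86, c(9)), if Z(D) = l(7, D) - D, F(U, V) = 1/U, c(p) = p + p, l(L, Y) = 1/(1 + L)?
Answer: -4089/344 ≈ -11.887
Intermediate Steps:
c(p) = 2*p
Z(D) = 1/8 - D (Z(D) = 1/(1 + 7) - D = 1/8 - D)
Z(12) - F(86, c(9)) = (1/8 - 1*12) - 1/86 = (1/8 - 12) - 1*1/86 = -95/8 - 1/86 = -4089/344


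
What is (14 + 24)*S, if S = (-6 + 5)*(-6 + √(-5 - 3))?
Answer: 228 - 76*I*√2 ≈ 228.0 - 107.48*I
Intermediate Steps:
S = 6 - 2*I*√2 (S = -(-6 + √(-8)) = -(-6 + 2*I*√2) = 6 - 2*I*√2 ≈ 6.0 - 2.8284*I)
(14 + 24)*S = (14 + 24)*(6 - 2*I*√2) = 38*(6 - 2*I*√2) = 228 - 76*I*√2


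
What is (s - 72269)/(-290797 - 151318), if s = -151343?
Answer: 223612/442115 ≈ 0.50578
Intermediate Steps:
(s - 72269)/(-290797 - 151318) = (-151343 - 72269)/(-290797 - 151318) = -223612/(-442115) = -223612*(-1/442115) = 223612/442115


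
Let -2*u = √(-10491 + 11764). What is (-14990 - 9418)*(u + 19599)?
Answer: -478372392 + 12204*√1273 ≈ -4.7794e+8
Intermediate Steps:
u = -√1273/2 (u = -√(-10491 + 11764)/2 = -√1273/2 ≈ -17.840)
(-14990 - 9418)*(u + 19599) = (-14990 - 9418)*(-√1273/2 + 19599) = -24408*(19599 - √1273/2) = -478372392 + 12204*√1273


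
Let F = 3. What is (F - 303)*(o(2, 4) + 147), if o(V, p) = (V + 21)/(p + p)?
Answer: -89925/2 ≈ -44963.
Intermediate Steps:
o(V, p) = (21 + V)/(2*p) (o(V, p) = (21 + V)/((2*p)) = (21 + V)*(1/(2*p)) = (21 + V)/(2*p))
(F - 303)*(o(2, 4) + 147) = (3 - 303)*((½)*(21 + 2)/4 + 147) = -300*((½)*(¼)*23 + 147) = -300*(23/8 + 147) = -300*1199/8 = -89925/2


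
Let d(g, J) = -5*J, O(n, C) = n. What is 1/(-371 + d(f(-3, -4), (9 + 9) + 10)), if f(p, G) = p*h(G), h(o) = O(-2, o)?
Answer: -1/511 ≈ -0.0019569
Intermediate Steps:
h(o) = -2
f(p, G) = -2*p (f(p, G) = p*(-2) = -2*p)
1/(-371 + d(f(-3, -4), (9 + 9) + 10)) = 1/(-371 - 5*((9 + 9) + 10)) = 1/(-371 - 5*(18 + 10)) = 1/(-371 - 5*28) = 1/(-371 - 140) = 1/(-511) = -1/511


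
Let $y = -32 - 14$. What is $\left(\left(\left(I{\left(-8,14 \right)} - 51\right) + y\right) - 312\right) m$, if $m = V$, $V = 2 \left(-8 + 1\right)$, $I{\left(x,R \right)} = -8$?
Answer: $5838$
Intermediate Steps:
$y = -46$ ($y = -32 - 14 = -46$)
$V = -14$ ($V = 2 \left(-7\right) = -14$)
$m = -14$
$\left(\left(\left(I{\left(-8,14 \right)} - 51\right) + y\right) - 312\right) m = \left(\left(\left(-8 - 51\right) - 46\right) - 312\right) \left(-14\right) = \left(\left(-59 - 46\right) - 312\right) \left(-14\right) = \left(-105 - 312\right) \left(-14\right) = \left(-417\right) \left(-14\right) = 5838$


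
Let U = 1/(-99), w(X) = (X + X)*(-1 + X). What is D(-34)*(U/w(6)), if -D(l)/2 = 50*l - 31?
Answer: -577/990 ≈ -0.58283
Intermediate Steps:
w(X) = 2*X*(-1 + X) (w(X) = (2*X)*(-1 + X) = 2*X*(-1 + X))
U = -1/99 ≈ -0.010101
D(l) = 62 - 100*l (D(l) = -2*(50*l - 31) = -2*(-31 + 50*l) = 62 - 100*l)
D(-34)*(U/w(6)) = (62 - 100*(-34))*(-1/(12*(-1 + 6))/99) = (62 + 3400)*(-1/(99*(2*6*5))) = 3462*(-1/99/60) = 3462*(-1/99*1/60) = 3462*(-1/5940) = -577/990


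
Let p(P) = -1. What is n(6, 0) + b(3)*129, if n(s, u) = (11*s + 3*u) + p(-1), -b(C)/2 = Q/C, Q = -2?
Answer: 237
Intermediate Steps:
b(C) = 4/C (b(C) = -(-4)/C = 4/C)
n(s, u) = -1 + 3*u + 11*s (n(s, u) = (11*s + 3*u) - 1 = (3*u + 11*s) - 1 = -1 + 3*u + 11*s)
n(6, 0) + b(3)*129 = (-1 + 3*0 + 11*6) + (4/3)*129 = (-1 + 0 + 66) + (4*(⅓))*129 = 65 + (4/3)*129 = 65 + 172 = 237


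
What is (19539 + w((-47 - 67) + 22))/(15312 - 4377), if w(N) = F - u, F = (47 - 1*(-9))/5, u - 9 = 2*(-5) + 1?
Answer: 97751/54675 ≈ 1.7879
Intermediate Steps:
u = 0 (u = 9 + (2*(-5) + 1) = 9 + (-10 + 1) = 9 - 9 = 0)
F = 56/5 (F = (47 + 9)*(⅕) = 56*(⅕) = 56/5 ≈ 11.200)
w(N) = 56/5 (w(N) = 56/5 - 1*0 = 56/5 + 0 = 56/5)
(19539 + w((-47 - 67) + 22))/(15312 - 4377) = (19539 + 56/5)/(15312 - 4377) = (97751/5)/10935 = (97751/5)*(1/10935) = 97751/54675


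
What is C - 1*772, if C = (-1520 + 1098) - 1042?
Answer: -2236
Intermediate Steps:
C = -1464 (C = -422 - 1042 = -1464)
C - 1*772 = -1464 - 1*772 = -1464 - 772 = -2236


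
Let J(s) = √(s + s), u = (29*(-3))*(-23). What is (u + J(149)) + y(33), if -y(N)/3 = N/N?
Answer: 1998 + √298 ≈ 2015.3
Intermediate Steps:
u = 2001 (u = -87*(-23) = 2001)
J(s) = √2*√s (J(s) = √(2*s) = √2*√s)
y(N) = -3 (y(N) = -3*N/N = -3*1 = -3)
(u + J(149)) + y(33) = (2001 + √2*√149) - 3 = (2001 + √298) - 3 = 1998 + √298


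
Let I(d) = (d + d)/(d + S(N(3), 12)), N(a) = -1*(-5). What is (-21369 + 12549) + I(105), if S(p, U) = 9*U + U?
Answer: -132286/15 ≈ -8819.1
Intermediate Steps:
N(a) = 5
S(p, U) = 10*U
I(d) = 2*d/(120 + d) (I(d) = (d + d)/(d + 10*12) = (2*d)/(d + 120) = (2*d)/(120 + d) = 2*d/(120 + d))
(-21369 + 12549) + I(105) = (-21369 + 12549) + 2*105/(120 + 105) = -8820 + 2*105/225 = -8820 + 2*105*(1/225) = -8820 + 14/15 = -132286/15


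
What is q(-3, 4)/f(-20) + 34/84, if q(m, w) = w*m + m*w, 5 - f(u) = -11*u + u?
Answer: 1441/2730 ≈ 0.52784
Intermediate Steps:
f(u) = 5 + 10*u (f(u) = 5 - (-11*u + u) = 5 - (-10)*u = 5 + 10*u)
q(m, w) = 2*m*w (q(m, w) = m*w + m*w = 2*m*w)
q(-3, 4)/f(-20) + 34/84 = (2*(-3)*4)/(5 + 10*(-20)) + 34/84 = -24/(5 - 200) + 34*(1/84) = -24/(-195) + 17/42 = -24*(-1/195) + 17/42 = 8/65 + 17/42 = 1441/2730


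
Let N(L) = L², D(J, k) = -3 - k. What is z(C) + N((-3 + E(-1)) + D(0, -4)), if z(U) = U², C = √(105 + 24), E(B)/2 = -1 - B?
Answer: 133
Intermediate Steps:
E(B) = -2 - 2*B (E(B) = 2*(-1 - B) = -2 - 2*B)
C = √129 ≈ 11.358
z(C) + N((-3 + E(-1)) + D(0, -4)) = (√129)² + ((-3 + (-2 - 2*(-1))) + (-3 - 1*(-4)))² = 129 + ((-3 + (-2 + 2)) + (-3 + 4))² = 129 + ((-3 + 0) + 1)² = 129 + (-3 + 1)² = 129 + (-2)² = 129 + 4 = 133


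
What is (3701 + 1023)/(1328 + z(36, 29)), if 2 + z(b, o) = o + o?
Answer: 1181/346 ≈ 3.4133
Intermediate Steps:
z(b, o) = -2 + 2*o (z(b, o) = -2 + (o + o) = -2 + 2*o)
(3701 + 1023)/(1328 + z(36, 29)) = (3701 + 1023)/(1328 + (-2 + 2*29)) = 4724/(1328 + (-2 + 58)) = 4724/(1328 + 56) = 4724/1384 = 4724*(1/1384) = 1181/346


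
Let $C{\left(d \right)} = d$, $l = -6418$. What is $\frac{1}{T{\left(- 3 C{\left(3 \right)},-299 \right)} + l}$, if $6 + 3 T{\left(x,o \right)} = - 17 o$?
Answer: $- \frac{3}{14177} \approx -0.00021161$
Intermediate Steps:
$T{\left(x,o \right)} = -2 - \frac{17 o}{3}$ ($T{\left(x,o \right)} = -2 + \frac{\left(-17\right) o}{3} = -2 - \frac{17 o}{3}$)
$\frac{1}{T{\left(- 3 C{\left(3 \right)},-299 \right)} + l} = \frac{1}{\left(-2 - - \frac{5083}{3}\right) - 6418} = \frac{1}{\left(-2 + \frac{5083}{3}\right) - 6418} = \frac{1}{\frac{5077}{3} - 6418} = \frac{1}{- \frac{14177}{3}} = - \frac{3}{14177}$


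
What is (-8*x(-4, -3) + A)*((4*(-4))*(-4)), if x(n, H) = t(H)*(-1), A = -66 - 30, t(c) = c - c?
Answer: -6144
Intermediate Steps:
t(c) = 0
A = -96
x(n, H) = 0 (x(n, H) = 0*(-1) = 0)
(-8*x(-4, -3) + A)*((4*(-4))*(-4)) = (-8*0 - 96)*((4*(-4))*(-4)) = (0 - 96)*(-16*(-4)) = -96*64 = -6144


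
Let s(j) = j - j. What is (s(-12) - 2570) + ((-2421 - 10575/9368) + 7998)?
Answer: 28159001/9368 ≈ 3005.9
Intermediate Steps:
s(j) = 0
(s(-12) - 2570) + ((-2421 - 10575/9368) + 7998) = (0 - 2570) + ((-2421 - 10575/9368) + 7998) = -2570 + ((-2421 - 10575*1/9368) + 7998) = -2570 + ((-2421 - 10575/9368) + 7998) = -2570 + (-22690503/9368 + 7998) = -2570 + 52234761/9368 = 28159001/9368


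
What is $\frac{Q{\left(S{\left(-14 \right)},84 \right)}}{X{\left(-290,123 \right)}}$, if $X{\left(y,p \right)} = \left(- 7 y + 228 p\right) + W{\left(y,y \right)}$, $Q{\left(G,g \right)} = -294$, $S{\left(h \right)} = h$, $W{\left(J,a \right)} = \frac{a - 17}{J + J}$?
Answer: $- \frac{56840}{5814409} \approx -0.0097757$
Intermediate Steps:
$W{\left(J,a \right)} = \frac{-17 + a}{2 J}$
$X{\left(y,p \right)} = - 7 y + 228 p + \frac{-17 + y}{2 y}$ ($X{\left(y,p \right)} = \left(- 7 y + 228 p\right) + \frac{-17 + y}{2 y} = - 7 y + 228 p + \frac{-17 + y}{2 y}$)
$\frac{Q{\left(S{\left(-14 \right)},84 \right)}}{X{\left(-290,123 \right)}} = - \frac{294}{\frac{1}{2} - -2030 + 228 \cdot 123 - \frac{17}{2 \left(-290\right)}} = - \frac{294}{\frac{1}{2} + 2030 + 28044 - - \frac{17}{580}} = - \frac{294}{\frac{1}{2} + 2030 + 28044 + \frac{17}{580}} = - \frac{294}{\frac{17443227}{580}} = \left(-294\right) \frac{580}{17443227} = - \frac{56840}{5814409}$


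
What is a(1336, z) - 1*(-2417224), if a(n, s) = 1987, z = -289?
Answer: 2419211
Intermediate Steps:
a(1336, z) - 1*(-2417224) = 1987 - 1*(-2417224) = 1987 + 2417224 = 2419211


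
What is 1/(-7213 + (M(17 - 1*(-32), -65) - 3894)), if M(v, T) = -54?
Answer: -1/11161 ≈ -8.9598e-5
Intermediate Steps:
1/(-7213 + (M(17 - 1*(-32), -65) - 3894)) = 1/(-7213 + (-54 - 3894)) = 1/(-7213 - 3948) = 1/(-11161) = -1/11161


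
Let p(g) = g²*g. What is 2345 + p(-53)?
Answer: -146532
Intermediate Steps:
p(g) = g³
2345 + p(-53) = 2345 + (-53)³ = 2345 - 148877 = -146532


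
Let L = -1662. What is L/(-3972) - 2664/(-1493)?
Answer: 2177129/988366 ≈ 2.2028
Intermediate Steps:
L/(-3972) - 2664/(-1493) = -1662/(-3972) - 2664/(-1493) = -1662*(-1/3972) - 2664*(-1/1493) = 277/662 + 2664/1493 = 2177129/988366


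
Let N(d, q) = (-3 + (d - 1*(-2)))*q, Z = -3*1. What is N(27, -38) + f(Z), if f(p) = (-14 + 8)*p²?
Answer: -1042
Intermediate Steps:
Z = -3
f(p) = -6*p²
N(d, q) = q*(-1 + d) (N(d, q) = (-3 + (d + 2))*q = (-3 + (2 + d))*q = (-1 + d)*q = q*(-1 + d))
N(27, -38) + f(Z) = -38*(-1 + 27) - 6*(-3)² = -38*26 - 6*9 = -988 - 54 = -1042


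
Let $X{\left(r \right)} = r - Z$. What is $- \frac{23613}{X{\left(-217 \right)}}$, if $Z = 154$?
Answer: $\frac{23613}{371} \approx 63.647$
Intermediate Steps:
$X{\left(r \right)} = -154 + r$ ($X{\left(r \right)} = r - 154 = -154 + r$)
$- \frac{23613}{X{\left(-217 \right)}} = - \frac{23613}{-154 - 217} = - \frac{23613}{-371} = \left(-23613\right) \left(- \frac{1}{371}\right) = \frac{23613}{371}$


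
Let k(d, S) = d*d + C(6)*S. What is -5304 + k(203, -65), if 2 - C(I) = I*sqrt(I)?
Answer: 35775 + 390*sqrt(6) ≈ 36730.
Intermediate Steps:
C(I) = 2 - I**(3/2) (C(I) = 2 - I*sqrt(I) = 2 - I**(3/2))
k(d, S) = d**2 + S*(2 - 6*sqrt(6)) (k(d, S) = d*d + (2 - 6**(3/2))*S = d**2 + (2 - 6*sqrt(6))*S = d**2 + S*(2 - 6*sqrt(6)))
-5304 + k(203, -65) = -5304 + (203**2 + 2*(-65)*(1 - 3*sqrt(6))) = -5304 + (41209 + (-130 + 390*sqrt(6))) = -5304 + (41079 + 390*sqrt(6)) = 35775 + 390*sqrt(6)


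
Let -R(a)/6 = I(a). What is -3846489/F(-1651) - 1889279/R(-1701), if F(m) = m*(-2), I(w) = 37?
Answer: 1346119675/183261 ≈ 7345.4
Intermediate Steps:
R(a) = -222 (R(a) = -6*37 = -222)
F(m) = -2*m
-3846489/F(-1651) - 1889279/R(-1701) = -3846489/((-2*(-1651))) - 1889279/(-222) = -3846489/3302 - 1889279*(-1/222) = -3846489*1/3302 + 1889279/222 = -3846489/3302 + 1889279/222 = 1346119675/183261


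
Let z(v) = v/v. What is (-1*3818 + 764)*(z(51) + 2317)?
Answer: -7079172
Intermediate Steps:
z(v) = 1
(-1*3818 + 764)*(z(51) + 2317) = (-1*3818 + 764)*(1 + 2317) = (-3818 + 764)*2318 = -3054*2318 = -7079172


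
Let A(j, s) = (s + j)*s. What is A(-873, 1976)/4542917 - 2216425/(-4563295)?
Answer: 4002972807297/4146134086303 ≈ 0.96547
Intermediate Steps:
A(j, s) = s*(j + s) (A(j, s) = (j + s)*s = s*(j + s))
A(-873, 1976)/4542917 - 2216425/(-4563295) = (1976*(-873 + 1976))/4542917 - 2216425/(-4563295) = (1976*1103)*(1/4542917) - 2216425*(-1/4563295) = 2179528*(1/4542917) + 443285/912659 = 2179528/4542917 + 443285/912659 = 4002972807297/4146134086303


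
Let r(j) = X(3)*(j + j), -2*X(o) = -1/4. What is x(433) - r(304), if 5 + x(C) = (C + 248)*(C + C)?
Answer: 589665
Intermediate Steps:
x(C) = -5 + 2*C*(248 + C) (x(C) = -5 + (C + 248)*(C + C) = -5 + (248 + C)*(2*C) = -5 + 2*C*(248 + C))
X(o) = ⅛ (X(o) = -(-1)/(2*4) = -½*(-¼) = ⅛)
r(j) = j/4 (r(j) = (j + j)/8 = (2*j)/8 = j/4)
x(433) - r(304) = (-5 + 2*433² + 496*433) - 304/4 = (-5 + 2*187489 + 214768) - 1*76 = (-5 + 374978 + 214768) - 76 = 589741 - 76 = 589665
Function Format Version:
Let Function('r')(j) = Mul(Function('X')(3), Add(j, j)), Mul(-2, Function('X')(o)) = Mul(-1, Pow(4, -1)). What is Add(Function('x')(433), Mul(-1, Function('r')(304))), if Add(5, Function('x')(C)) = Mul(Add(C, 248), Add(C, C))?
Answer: 589665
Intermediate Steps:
Function('x')(C) = Add(-5, Mul(2, C, Add(248, C))) (Function('x')(C) = Add(-5, Mul(Add(C, 248), Add(C, C))) = Add(-5, Mul(Add(248, C), Mul(2, C))) = Add(-5, Mul(2, C, Add(248, C))))
Function('X')(o) = Rational(1, 8) (Function('X')(o) = Mul(Rational(-1, 2), Mul(-1, Pow(4, -1))) = Mul(Rational(-1, 2), Mul(-1, Rational(1, 4))) = Mul(Rational(-1, 2), Rational(-1, 4)) = Rational(1, 8))
Function('r')(j) = Mul(Rational(1, 4), j) (Function('r')(j) = Mul(Rational(1, 8), Add(j, j)) = Mul(Rational(1, 8), Mul(2, j)) = Mul(Rational(1, 4), j))
Add(Function('x')(433), Mul(-1, Function('r')(304))) = Add(Add(-5, Mul(2, Pow(433, 2)), Mul(496, 433)), Mul(-1, Mul(Rational(1, 4), 304))) = Add(Add(-5, Mul(2, 187489), 214768), Mul(-1, 76)) = Add(Add(-5, 374978, 214768), -76) = Add(589741, -76) = 589665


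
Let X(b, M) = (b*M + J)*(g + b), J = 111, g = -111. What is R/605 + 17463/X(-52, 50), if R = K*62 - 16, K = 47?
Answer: 1186304001/245452735 ≈ 4.8331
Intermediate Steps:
R = 2898 (R = 47*62 - 16 = 2914 - 16 = 2898)
X(b, M) = (-111 + b)*(111 + M*b) (X(b, M) = (b*M + 111)*(-111 + b) = (M*b + 111)*(-111 + b) = (111 + M*b)*(-111 + b) = (-111 + b)*(111 + M*b))
R/605 + 17463/X(-52, 50) = 2898/605 + 17463/(-12321 + 111*(-52) + 50*(-52)² - 111*50*(-52)) = 2898*(1/605) + 17463/(-12321 - 5772 + 50*2704 + 288600) = 2898/605 + 17463/(-12321 - 5772 + 135200 + 288600) = 2898/605 + 17463/405707 = 1186304001/245452735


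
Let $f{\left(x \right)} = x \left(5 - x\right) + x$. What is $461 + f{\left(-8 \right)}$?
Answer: $349$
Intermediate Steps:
$f{\left(x \right)} = x + x \left(5 - x\right)$
$461 + f{\left(-8 \right)} = 461 - 8 \left(6 - -8\right) = 461 - 8 \left(6 + 8\right) = 461 - 112 = 349$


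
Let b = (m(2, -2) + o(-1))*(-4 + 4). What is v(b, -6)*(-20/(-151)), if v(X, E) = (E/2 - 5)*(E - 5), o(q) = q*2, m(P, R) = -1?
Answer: 1760/151 ≈ 11.656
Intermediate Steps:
o(q) = 2*q
b = 0 (b = (-1 + 2*(-1))*(-4 + 4) = (-1 - 2)*0 = -3*0 = 0)
v(X, E) = (-5 + E)*(-5 + E/2) (v(X, E) = (E*(½) - 5)*(-5 + E) = (E/2 - 5)*(-5 + E) = (-5 + E/2)*(-5 + E) = (-5 + E)*(-5 + E/2))
v(b, -6)*(-20/(-151)) = (25 + (½)*(-6)² - 15/2*(-6))*(-20/(-151)) = (25 + (½)*36 + 45)*(-20*(-1/151)) = (25 + 18 + 45)*(20/151) = 88*(20/151) = 1760/151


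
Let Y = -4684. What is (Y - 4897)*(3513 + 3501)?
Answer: -67201134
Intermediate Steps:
(Y - 4897)*(3513 + 3501) = (-4684 - 4897)*(3513 + 3501) = -9581*7014 = -67201134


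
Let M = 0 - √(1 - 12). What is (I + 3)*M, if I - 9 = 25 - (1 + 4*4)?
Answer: -20*I*√11 ≈ -66.333*I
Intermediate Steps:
I = 17 (I = 9 + (25 - (1 + 4*4)) = 9 + (25 - (1 + 16)) = 9 + (25 - 17) = 9 + 8 = 17)
M = -I*√11 (M = 0 - √(-11) = 0 - I*√11 = -I*√11 ≈ -3.3166*I)
(I + 3)*M = (17 + 3)*(-I*√11) = 20*(-I*√11) = -20*I*√11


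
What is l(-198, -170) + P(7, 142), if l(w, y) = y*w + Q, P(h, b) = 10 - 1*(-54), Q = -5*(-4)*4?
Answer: 33804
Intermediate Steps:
Q = 80 (Q = 20*4 = 80)
P(h, b) = 64 (P(h, b) = 10 + 54 = 64)
l(w, y) = 80 + w*y (l(w, y) = y*w + 80 = w*y + 80 = 80 + w*y)
l(-198, -170) + P(7, 142) = (80 - 198*(-170)) + 64 = (80 + 33660) + 64 = 33740 + 64 = 33804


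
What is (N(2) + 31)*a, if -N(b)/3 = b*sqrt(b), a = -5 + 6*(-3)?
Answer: -713 + 138*sqrt(2) ≈ -517.84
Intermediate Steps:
a = -23 (a = -5 - 18 = -23)
N(b) = -3*b**(3/2) (N(b) = -3*b*sqrt(b) = -3*b**(3/2))
(N(2) + 31)*a = (-6*sqrt(2) + 31)*(-23) = (31 - 6*sqrt(2))*(-23) = -713 + 138*sqrt(2)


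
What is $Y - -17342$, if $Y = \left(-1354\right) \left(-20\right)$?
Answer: $44422$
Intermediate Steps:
$Y = 27080$
$Y - -17342 = 27080 - -17342 = 27080 + 17342 = 44422$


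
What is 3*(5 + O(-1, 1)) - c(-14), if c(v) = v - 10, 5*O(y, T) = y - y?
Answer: 39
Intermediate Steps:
O(y, T) = 0 (O(y, T) = (y - y)/5 = (⅕)*0 = 0)
c(v) = -10 + v
3*(5 + O(-1, 1)) - c(-14) = 3*(5 + 0) - (-10 - 14) = 3*5 - 1*(-24) = 15 + 24 = 39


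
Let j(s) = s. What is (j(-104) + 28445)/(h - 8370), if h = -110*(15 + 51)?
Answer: -9447/5210 ≈ -1.8132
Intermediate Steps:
h = -7260 (h = -110*66 = -7260)
(j(-104) + 28445)/(h - 8370) = (-104 + 28445)/(-7260 - 8370) = 28341/(-15630) = 28341*(-1/15630) = -9447/5210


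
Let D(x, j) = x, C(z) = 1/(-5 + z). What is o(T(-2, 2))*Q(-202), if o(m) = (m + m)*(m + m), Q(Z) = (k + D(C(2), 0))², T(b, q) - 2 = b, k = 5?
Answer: 0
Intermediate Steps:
T(b, q) = 2 + b
Q(Z) = 196/9 (Q(Z) = (5 + 1/(-5 + 2))² = (5 + 1/(-3))² = (5 - ⅓)² = (14/3)² = 196/9)
o(m) = 4*m² (o(m) = (2*m)*(2*m) = 4*m²)
o(T(-2, 2))*Q(-202) = (4*(2 - 2)²)*(196/9) = (4*0²)*(196/9) = (4*0)*(196/9) = 0*(196/9) = 0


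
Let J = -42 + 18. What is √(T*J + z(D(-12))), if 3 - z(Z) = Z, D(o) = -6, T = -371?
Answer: √8913 ≈ 94.409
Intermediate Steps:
z(Z) = 3 - Z
J = -24
√(T*J + z(D(-12))) = √(-371*(-24) + (3 - 1*(-6))) = √(8904 + (3 + 6)) = √(8904 + 9) = √8913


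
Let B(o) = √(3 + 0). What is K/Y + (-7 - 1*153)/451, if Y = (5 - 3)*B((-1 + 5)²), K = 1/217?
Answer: -160/451 + √3/1302 ≈ -0.35344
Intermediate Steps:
K = 1/217 ≈ 0.0046083
B(o) = √3
Y = 2*√3 (Y = (5 - 3)*√3 = 2*√3 ≈ 3.4641)
K/Y + (-7 - 1*153)/451 = 1/(217*((2*√3))) + (-7 - 1*153)/451 = (√3/6)/217 + (-7 - 153)*(1/451) = √3/1302 - 160*1/451 = √3/1302 - 160/451 = -160/451 + √3/1302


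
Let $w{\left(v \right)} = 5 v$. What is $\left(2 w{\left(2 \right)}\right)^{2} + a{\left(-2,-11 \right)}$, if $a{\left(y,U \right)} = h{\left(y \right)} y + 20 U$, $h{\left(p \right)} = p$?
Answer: $184$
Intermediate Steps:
$a{\left(y,U \right)} = y^{2} + 20 U$ ($a{\left(y,U \right)} = y y + 20 U = y^{2} + 20 U$)
$\left(2 w{\left(2 \right)}\right)^{2} + a{\left(-2,-11 \right)} = \left(2 \cdot 5 \cdot 2\right)^{2} + \left(\left(-2\right)^{2} + 20 \left(-11\right)\right) = \left(2 \cdot 10\right)^{2} + \left(4 - 220\right) = 20^{2} - 216 = 400 - 216 = 184$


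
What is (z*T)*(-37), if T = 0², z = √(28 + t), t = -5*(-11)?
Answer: 0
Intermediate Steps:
t = 55
z = √83 (z = √(28 + 55) = √83 ≈ 9.1104)
T = 0
(z*T)*(-37) = (√83*0)*(-37) = 0*(-37) = 0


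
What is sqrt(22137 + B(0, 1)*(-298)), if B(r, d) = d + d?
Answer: sqrt(21541) ≈ 146.77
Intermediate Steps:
B(r, d) = 2*d
sqrt(22137 + B(0, 1)*(-298)) = sqrt(22137 + (2*1)*(-298)) = sqrt(22137 + 2*(-298)) = sqrt(22137 - 596) = sqrt(21541)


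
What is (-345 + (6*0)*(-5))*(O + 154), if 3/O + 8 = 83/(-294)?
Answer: -25813452/487 ≈ -53005.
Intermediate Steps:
O = -882/2435 (O = 3/(-8 + 83/(-294)) = 3/(-8 + 83*(-1/294)) = 3/(-8 - 83/294) = 3/(-2435/294) = 3*(-294/2435) = -882/2435 ≈ -0.36222)
(-345 + (6*0)*(-5))*(O + 154) = (-345 + (6*0)*(-5))*(-882/2435 + 154) = (-345 + 0*(-5))*(374108/2435) = (-345 + 0)*(374108/2435) = -345*374108/2435 = -25813452/487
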